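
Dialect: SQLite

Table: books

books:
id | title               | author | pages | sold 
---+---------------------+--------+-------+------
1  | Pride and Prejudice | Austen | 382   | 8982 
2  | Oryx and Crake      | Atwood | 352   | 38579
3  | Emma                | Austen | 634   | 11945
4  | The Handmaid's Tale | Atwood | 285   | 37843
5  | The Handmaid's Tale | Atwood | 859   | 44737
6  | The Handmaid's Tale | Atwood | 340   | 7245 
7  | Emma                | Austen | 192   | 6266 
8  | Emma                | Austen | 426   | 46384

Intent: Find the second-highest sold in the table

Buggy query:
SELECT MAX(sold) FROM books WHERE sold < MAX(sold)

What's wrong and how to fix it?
Bug: MAX(sold) on the right of the comparison is an aggregate-in-WHERE error

Fix: Put the inner MAX in a scalar subquery

Corrected query:
SELECT MAX(sold) FROM books WHERE sold < (SELECT MAX(sold) FROM books)

Result:
MAX(sold)
---------
44737    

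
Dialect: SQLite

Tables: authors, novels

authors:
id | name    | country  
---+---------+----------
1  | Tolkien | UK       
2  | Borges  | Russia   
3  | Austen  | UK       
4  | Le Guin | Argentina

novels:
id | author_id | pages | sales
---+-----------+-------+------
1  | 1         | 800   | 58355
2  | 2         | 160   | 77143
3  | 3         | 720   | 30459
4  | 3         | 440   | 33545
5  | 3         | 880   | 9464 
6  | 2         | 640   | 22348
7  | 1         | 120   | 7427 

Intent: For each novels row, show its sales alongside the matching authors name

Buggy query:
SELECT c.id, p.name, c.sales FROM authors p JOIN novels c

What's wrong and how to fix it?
Bug: Missing join condition: each novels row is matched to all authors rows instead of just its own

Fix: Specify the join condition linking the foreign key to the parent id

Corrected query:
SELECT c.id, p.name, c.sales FROM authors p JOIN novels c ON c.author_id = p.id

Result:
id | name    | sales
---+---------+------
1  | Tolkien | 58355
2  | Borges  | 77143
3  | Austen  | 30459
4  | Austen  | 33545
5  | Austen  | 9464 
6  | Borges  | 22348
7  | Tolkien | 7427 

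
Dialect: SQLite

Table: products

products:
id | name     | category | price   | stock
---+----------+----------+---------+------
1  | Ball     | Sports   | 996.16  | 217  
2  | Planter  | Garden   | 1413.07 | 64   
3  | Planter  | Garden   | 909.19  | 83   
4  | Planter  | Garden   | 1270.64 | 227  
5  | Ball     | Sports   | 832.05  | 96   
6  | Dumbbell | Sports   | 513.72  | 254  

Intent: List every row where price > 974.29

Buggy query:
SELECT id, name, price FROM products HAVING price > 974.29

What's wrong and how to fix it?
Bug: This is a non-aggregate query (no GROUP BY, no aggregates), so in SQLite the HAVING clause is invalid here; a row-level condition belongs in WHERE

Fix: Replace HAVING with WHERE since the condition applies to individual rows

Corrected query:
SELECT id, name, price FROM products WHERE price > 974.29

Result:
id | name    | price  
---+---------+--------
1  | Ball    | 996.16 
2  | Planter | 1413.07
4  | Planter | 1270.64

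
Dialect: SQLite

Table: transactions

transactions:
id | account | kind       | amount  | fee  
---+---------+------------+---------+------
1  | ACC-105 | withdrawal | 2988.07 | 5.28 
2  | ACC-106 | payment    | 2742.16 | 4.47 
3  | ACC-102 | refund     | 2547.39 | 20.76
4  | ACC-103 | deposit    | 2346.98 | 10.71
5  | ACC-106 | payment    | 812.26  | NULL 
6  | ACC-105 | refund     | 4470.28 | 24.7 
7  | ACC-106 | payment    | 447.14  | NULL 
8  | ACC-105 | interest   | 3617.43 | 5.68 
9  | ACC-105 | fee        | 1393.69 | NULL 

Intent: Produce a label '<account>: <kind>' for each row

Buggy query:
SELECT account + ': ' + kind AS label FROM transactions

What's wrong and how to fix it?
Bug: '+' is numeric addition; on text columns SQLite converts them to 0 instead of concatenating

Fix: Use the || operator for string concatenation

Corrected query:
SELECT account || ': ' || kind AS label FROM transactions

Result:
label              
-------------------
ACC-105: withdrawal
ACC-106: payment   
ACC-102: refund    
ACC-103: deposit   
ACC-106: payment   
ACC-105: refund    
ACC-106: payment   
ACC-105: interest  
ACC-105: fee       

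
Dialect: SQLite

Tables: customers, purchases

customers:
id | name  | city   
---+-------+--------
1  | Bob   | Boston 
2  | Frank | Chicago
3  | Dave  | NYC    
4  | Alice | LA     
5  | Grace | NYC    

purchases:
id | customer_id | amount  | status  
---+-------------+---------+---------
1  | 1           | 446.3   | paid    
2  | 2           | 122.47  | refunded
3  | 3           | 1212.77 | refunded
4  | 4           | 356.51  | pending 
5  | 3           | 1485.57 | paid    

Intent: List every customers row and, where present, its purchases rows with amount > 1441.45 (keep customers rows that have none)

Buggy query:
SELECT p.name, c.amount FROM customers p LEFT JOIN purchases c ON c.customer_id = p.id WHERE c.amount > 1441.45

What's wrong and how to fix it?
Bug: A WHERE condition on the right-hand table after LEFT JOIN drops unmatched parents

Fix: Move the right-table condition into the ON clause so unmatched parents are kept

Corrected query:
SELECT p.name, c.amount FROM customers p LEFT JOIN purchases c ON c.customer_id = p.id AND c.amount > 1441.45

Result:
name  | amount 
------+--------
Bob   | NULL   
Frank | NULL   
Dave  | 1485.57
Alice | NULL   
Grace | NULL   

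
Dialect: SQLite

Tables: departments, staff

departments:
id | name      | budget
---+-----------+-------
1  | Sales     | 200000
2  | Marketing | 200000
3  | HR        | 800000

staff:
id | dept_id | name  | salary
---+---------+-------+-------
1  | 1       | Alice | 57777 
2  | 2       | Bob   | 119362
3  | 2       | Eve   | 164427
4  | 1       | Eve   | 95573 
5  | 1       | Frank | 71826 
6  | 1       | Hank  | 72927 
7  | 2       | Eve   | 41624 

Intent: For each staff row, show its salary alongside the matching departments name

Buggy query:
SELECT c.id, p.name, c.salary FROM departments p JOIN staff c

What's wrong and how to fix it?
Bug: Missing join condition: each staff row is matched to all departments rows instead of just its own

Fix: Add ON c.dept_id = p.id to the JOIN

Corrected query:
SELECT c.id, p.name, c.salary FROM departments p JOIN staff c ON c.dept_id = p.id

Result:
id | name      | salary
---+-----------+-------
1  | Sales     | 57777 
2  | Marketing | 119362
3  | Marketing | 164427
4  | Sales     | 95573 
5  | Sales     | 71826 
6  | Sales     | 72927 
7  | Marketing | 41624 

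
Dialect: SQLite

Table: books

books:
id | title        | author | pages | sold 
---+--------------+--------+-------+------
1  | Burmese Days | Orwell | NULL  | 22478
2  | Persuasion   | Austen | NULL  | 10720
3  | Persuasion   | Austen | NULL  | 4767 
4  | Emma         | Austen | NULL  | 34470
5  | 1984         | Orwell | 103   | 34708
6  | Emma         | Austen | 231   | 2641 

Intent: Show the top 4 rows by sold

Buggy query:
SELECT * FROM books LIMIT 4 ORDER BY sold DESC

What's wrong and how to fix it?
Bug: ORDER BY cannot follow LIMIT; LIMIT is the final clause

Fix: Swap the clauses: ORDER BY first, then LIMIT

Corrected query:
SELECT * FROM books ORDER BY sold DESC LIMIT 4

Result:
id | title        | author | pages | sold 
---+--------------+--------+-------+------
5  | 1984         | Orwell | 103   | 34708
4  | Emma         | Austen | NULL  | 34470
1  | Burmese Days | Orwell | NULL  | 22478
2  | Persuasion   | Austen | NULL  | 10720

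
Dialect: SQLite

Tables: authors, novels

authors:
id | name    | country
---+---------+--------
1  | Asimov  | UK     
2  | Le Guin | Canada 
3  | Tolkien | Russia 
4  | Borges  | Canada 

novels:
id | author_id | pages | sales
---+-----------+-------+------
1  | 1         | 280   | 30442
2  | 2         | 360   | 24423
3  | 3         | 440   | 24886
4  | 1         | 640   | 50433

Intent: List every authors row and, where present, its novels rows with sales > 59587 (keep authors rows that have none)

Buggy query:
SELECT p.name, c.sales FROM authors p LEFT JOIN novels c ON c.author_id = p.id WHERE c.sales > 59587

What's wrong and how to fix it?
Bug: A WHERE condition on the right-hand table after LEFT JOIN drops unmatched parents

Fix: Move the right-table condition into the ON clause so unmatched parents are kept

Corrected query:
SELECT p.name, c.sales FROM authors p LEFT JOIN novels c ON c.author_id = p.id AND c.sales > 59587

Result:
name    | sales
--------+------
Asimov  | NULL 
Le Guin | NULL 
Tolkien | NULL 
Borges  | NULL 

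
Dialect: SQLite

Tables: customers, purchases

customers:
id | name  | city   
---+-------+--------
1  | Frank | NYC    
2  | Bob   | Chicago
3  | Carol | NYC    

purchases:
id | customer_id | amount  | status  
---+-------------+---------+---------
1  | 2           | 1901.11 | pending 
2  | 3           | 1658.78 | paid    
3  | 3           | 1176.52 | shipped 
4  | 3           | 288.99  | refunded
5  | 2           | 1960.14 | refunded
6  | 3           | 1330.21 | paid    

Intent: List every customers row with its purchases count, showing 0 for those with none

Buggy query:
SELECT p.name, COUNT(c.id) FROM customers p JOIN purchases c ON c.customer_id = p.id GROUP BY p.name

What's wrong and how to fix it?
Bug: An inner join excludes parents with zero children

Fix: Use LEFT JOIN so parents without children still appear (COUNT(c.id) gives 0)

Corrected query:
SELECT p.name, COUNT(c.id) FROM customers p LEFT JOIN purchases c ON c.customer_id = p.id GROUP BY p.name

Result:
name  | COUNT(c.id)
------+------------
Bob   | 2          
Carol | 4          
Frank | 0          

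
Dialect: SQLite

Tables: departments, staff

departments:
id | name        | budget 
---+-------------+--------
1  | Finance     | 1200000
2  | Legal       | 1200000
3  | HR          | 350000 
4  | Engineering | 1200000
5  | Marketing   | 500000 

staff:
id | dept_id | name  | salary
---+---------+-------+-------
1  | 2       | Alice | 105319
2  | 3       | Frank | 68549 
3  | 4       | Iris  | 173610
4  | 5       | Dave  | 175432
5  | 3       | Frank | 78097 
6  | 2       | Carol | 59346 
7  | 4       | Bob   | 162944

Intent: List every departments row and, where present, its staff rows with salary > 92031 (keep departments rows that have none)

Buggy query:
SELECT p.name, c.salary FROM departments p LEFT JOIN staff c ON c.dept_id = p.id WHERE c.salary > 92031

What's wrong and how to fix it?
Bug: Filtering c.salary in WHERE discards the NULL rows produced by LEFT JOIN, turning it into an inner join

Fix: Put 'c.salary > 92031' in the JOIN's ON clause instead of WHERE

Corrected query:
SELECT p.name, c.salary FROM departments p LEFT JOIN staff c ON c.dept_id = p.id AND c.salary > 92031

Result:
name        | salary
------------+-------
Finance     | NULL  
Legal       | 105319
HR          | NULL  
Engineering | 162944
Engineering | 173610
Marketing   | 175432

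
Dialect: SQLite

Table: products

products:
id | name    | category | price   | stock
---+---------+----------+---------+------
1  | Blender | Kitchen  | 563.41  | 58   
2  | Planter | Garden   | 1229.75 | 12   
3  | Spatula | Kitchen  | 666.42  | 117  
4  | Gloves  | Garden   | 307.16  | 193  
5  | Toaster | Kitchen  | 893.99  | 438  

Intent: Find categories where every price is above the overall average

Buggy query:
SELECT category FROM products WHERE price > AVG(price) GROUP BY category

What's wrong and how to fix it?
Bug: AVG() is an aggregate; it can't sit directly in WHERE

Fix: Compute the overall average in a scalar subquery and compare each group's MIN against it in HAVING

Corrected query:
SELECT category FROM products GROUP BY category HAVING MIN(price) > (SELECT AVG(price) FROM products)

Result:
(no rows)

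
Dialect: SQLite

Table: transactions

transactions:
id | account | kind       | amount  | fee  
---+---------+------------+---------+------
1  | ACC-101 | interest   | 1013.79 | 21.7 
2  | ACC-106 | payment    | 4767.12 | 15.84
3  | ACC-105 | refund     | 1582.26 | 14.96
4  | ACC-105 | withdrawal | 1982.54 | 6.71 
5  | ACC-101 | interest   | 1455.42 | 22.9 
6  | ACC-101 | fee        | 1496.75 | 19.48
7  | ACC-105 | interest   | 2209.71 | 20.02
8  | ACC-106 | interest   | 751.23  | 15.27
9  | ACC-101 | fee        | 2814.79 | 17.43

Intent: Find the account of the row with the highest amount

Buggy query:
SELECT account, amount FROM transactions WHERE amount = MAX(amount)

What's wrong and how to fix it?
Bug: WHERE is evaluated per row; an aggregate over the whole table isn't defined there

Fix: Wrap MAX in a scalar subquery so WHERE compares against a single value

Corrected query:
SELECT account, amount FROM transactions WHERE amount = (SELECT MAX(amount) FROM transactions)

Result:
account | amount 
--------+--------
ACC-106 | 4767.12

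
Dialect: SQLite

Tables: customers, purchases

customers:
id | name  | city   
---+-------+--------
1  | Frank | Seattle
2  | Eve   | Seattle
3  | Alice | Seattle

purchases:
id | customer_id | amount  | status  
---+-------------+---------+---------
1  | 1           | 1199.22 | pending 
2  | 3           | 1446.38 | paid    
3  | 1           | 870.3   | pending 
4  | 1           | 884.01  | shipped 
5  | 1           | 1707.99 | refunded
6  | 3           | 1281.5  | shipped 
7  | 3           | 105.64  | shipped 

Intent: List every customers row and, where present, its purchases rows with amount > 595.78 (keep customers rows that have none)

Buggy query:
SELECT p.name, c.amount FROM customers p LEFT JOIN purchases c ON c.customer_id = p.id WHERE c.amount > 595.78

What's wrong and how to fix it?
Bug: A WHERE condition on the right-hand table after LEFT JOIN drops unmatched parents

Fix: Put 'c.amount > 595.78' in the JOIN's ON clause instead of WHERE

Corrected query:
SELECT p.name, c.amount FROM customers p LEFT JOIN purchases c ON c.customer_id = p.id AND c.amount > 595.78

Result:
name  | amount 
------+--------
Frank | 870.3  
Frank | 884.01 
Frank | 1199.22
Frank | 1707.99
Eve   | NULL   
Alice | 1281.5 
Alice | 1446.38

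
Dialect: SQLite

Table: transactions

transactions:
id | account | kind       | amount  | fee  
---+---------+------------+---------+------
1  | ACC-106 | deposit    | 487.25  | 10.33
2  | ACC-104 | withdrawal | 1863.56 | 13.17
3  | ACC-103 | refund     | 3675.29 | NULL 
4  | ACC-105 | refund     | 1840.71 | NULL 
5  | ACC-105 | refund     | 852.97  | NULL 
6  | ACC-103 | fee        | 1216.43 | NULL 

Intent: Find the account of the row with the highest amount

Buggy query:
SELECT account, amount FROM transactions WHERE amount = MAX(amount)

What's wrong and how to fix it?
Bug: WHERE is evaluated per row; an aggregate over the whole table isn't defined there

Fix: Wrap MAX in a scalar subquery so WHERE compares against a single value

Corrected query:
SELECT account, amount FROM transactions WHERE amount = (SELECT MAX(amount) FROM transactions)

Result:
account | amount 
--------+--------
ACC-103 | 3675.29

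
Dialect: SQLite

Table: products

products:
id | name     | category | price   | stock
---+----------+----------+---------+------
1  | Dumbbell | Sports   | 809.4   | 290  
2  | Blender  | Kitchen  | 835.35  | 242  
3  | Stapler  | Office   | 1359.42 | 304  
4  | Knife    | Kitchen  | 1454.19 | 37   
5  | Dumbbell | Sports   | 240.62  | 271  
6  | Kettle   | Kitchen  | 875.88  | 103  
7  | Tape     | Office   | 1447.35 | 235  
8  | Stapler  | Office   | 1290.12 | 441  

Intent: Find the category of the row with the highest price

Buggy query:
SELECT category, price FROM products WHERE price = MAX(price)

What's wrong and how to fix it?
Bug: WHERE is evaluated per row; an aggregate over the whole table isn't defined there

Fix: Use a subquery: WHERE price = (SELECT MAX(price) FROM products)

Corrected query:
SELECT category, price FROM products WHERE price = (SELECT MAX(price) FROM products)

Result:
category | price  
---------+--------
Kitchen  | 1454.19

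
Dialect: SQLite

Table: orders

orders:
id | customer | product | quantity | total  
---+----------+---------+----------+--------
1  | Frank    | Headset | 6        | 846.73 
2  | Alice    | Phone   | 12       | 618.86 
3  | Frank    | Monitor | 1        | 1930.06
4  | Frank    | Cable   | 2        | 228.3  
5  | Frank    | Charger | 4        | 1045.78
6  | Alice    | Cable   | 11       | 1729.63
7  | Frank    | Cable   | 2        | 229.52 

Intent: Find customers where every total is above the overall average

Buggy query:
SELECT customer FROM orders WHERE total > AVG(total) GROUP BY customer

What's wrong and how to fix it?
Bug: WHERE evaluates per row before aggregation, so AVG() is unavailable

Fix: Compute the overall average in a scalar subquery and compare each group's MIN against it in HAVING

Corrected query:
SELECT customer FROM orders GROUP BY customer HAVING MIN(total) > (SELECT AVG(total) FROM orders)

Result:
(no rows)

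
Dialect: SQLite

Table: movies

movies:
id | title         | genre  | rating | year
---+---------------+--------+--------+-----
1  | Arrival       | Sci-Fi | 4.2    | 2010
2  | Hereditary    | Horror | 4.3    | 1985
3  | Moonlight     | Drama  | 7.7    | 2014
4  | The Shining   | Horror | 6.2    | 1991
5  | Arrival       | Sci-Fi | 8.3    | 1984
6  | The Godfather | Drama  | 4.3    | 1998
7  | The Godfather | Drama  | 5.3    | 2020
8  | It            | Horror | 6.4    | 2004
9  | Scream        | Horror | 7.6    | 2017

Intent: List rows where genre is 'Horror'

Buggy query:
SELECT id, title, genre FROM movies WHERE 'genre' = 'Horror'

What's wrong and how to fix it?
Bug: 'genre' in single quotes is a string literal, not the column; the comparison is literal-vs-literal and never true

Fix: Reference the column as genre without single quotes

Corrected query:
SELECT id, title, genre FROM movies WHERE genre = 'Horror'

Result:
id | title       | genre 
---+-------------+-------
2  | Hereditary  | Horror
4  | The Shining | Horror
8  | It          | Horror
9  | Scream      | Horror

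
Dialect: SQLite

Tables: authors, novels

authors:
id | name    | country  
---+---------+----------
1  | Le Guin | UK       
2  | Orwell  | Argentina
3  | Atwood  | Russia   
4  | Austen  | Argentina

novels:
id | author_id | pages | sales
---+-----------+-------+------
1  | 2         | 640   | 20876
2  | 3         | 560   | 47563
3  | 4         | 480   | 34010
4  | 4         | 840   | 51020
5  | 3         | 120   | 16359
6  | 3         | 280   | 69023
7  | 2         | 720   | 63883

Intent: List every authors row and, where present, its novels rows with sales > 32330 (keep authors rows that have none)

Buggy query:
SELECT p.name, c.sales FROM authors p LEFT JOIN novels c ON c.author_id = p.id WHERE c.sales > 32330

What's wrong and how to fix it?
Bug: Filtering c.sales in WHERE discards the NULL rows produced by LEFT JOIN, turning it into an inner join

Fix: Move the right-table condition into the ON clause so unmatched parents are kept

Corrected query:
SELECT p.name, c.sales FROM authors p LEFT JOIN novels c ON c.author_id = p.id AND c.sales > 32330

Result:
name    | sales
--------+------
Le Guin | NULL 
Orwell  | 63883
Atwood  | 47563
Atwood  | 69023
Austen  | 34010
Austen  | 51020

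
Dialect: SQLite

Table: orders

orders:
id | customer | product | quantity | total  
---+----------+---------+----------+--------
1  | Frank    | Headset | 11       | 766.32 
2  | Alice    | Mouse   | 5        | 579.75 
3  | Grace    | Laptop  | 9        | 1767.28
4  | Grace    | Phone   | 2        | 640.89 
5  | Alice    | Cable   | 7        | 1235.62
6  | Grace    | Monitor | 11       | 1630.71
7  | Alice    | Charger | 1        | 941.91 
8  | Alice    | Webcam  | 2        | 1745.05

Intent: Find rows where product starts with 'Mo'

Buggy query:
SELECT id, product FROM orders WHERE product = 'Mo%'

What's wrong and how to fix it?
Bug: Wildcards only work with LIKE; '=' treats '%' as a literal character

Fix: Replace '=' with LIKE so 'Mo%' is treated as a pattern

Corrected query:
SELECT id, product FROM orders WHERE product LIKE 'Mo%'

Result:
id | product
---+--------
2  | Mouse  
6  | Monitor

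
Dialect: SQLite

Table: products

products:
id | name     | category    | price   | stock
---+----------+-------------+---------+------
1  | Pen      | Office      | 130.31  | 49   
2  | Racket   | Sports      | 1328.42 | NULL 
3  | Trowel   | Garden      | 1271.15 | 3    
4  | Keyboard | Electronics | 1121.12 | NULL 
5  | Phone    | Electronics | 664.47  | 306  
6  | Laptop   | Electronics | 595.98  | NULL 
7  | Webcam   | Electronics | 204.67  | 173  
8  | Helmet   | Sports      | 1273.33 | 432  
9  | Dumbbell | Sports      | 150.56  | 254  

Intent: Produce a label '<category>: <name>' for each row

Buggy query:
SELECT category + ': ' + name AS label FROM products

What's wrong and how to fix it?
Bug: SQLite uses || for string concatenation; + coerces text to numbers (yielding 0)

Fix: Use the || operator for string concatenation

Corrected query:
SELECT category || ': ' || name AS label FROM products

Result:
label                
---------------------
Office: Pen          
Sports: Racket       
Garden: Trowel       
Electronics: Keyboard
Electronics: Phone   
Electronics: Laptop  
Electronics: Webcam  
Sports: Helmet       
Sports: Dumbbell     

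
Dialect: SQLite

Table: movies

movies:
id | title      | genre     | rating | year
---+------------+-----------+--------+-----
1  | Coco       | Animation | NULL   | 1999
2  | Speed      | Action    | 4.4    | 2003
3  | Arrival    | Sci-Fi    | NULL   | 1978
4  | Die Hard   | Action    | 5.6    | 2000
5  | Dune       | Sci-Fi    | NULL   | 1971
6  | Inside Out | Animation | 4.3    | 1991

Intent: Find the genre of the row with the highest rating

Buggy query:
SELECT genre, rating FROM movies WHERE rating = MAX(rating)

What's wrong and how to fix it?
Bug: WHERE is evaluated per row; an aggregate over the whole table isn't defined there

Fix: Use a subquery: WHERE rating = (SELECT MAX(rating) FROM movies)

Corrected query:
SELECT genre, rating FROM movies WHERE rating = (SELECT MAX(rating) FROM movies)

Result:
genre  | rating
-------+-------
Action | 5.6   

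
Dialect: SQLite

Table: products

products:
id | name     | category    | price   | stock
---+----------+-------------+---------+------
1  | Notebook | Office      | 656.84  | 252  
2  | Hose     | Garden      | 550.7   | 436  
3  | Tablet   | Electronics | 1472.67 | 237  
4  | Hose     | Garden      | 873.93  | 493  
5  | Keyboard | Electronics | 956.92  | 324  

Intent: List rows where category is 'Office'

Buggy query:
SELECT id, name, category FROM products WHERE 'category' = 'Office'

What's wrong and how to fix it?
Bug: 'category' in single quotes is a string literal, not the column; the comparison is literal-vs-literal and never true

Fix: Remove the quotes around the column name (or use double quotes for an identifier)

Corrected query:
SELECT id, name, category FROM products WHERE category = 'Office'

Result:
id | name     | category
---+----------+---------
1  | Notebook | Office  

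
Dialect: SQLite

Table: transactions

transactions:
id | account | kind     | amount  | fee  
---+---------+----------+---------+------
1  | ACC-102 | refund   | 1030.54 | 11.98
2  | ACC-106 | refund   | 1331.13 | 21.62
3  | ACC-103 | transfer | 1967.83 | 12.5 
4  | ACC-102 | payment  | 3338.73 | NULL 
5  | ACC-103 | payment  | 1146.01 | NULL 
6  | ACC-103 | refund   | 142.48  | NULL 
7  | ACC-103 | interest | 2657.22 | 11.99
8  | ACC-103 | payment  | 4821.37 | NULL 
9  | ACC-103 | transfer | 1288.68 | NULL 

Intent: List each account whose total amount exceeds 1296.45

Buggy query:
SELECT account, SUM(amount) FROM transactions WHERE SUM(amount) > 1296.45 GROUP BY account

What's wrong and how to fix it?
Bug: Aggregate functions cannot appear in a WHERE clause

Fix: Move the aggregate condition to a HAVING clause

Corrected query:
SELECT account, SUM(amount) FROM transactions GROUP BY account HAVING SUM(amount) > 1296.45

Result:
account | SUM(amount)
--------+------------
ACC-102 | 4369.27    
ACC-103 | 12023.59   
ACC-106 | 1331.13    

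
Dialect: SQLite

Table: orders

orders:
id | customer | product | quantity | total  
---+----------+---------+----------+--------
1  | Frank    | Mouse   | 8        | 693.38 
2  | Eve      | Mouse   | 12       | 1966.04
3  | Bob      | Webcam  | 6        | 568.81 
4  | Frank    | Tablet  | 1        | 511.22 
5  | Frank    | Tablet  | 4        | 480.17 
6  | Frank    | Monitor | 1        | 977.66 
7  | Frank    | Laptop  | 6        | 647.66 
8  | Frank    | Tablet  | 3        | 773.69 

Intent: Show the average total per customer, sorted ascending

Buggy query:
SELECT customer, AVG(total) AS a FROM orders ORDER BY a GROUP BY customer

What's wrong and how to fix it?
Bug: GROUP BY must precede ORDER BY

Fix: Move ORDER BY to the end, after GROUP BY

Corrected query:
SELECT customer, AVG(total) AS a FROM orders GROUP BY customer ORDER BY a

Result:
customer | a      
---------+--------
Bob      | 568.81 
Frank    | 680.63 
Eve      | 1966.04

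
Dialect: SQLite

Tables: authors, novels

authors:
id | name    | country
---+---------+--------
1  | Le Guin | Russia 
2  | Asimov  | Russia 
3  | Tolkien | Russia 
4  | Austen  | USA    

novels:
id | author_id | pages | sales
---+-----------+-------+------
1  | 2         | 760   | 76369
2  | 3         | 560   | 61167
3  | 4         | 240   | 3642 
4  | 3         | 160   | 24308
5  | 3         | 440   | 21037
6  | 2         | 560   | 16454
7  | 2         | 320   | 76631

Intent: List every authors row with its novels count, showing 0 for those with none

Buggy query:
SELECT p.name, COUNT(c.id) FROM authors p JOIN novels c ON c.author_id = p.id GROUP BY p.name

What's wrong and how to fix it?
Bug: INNER JOIN drops authors rows that have no matching novels rows

Fix: Use LEFT JOIN so parents without children still appear (COUNT(c.id) gives 0)

Corrected query:
SELECT p.name, COUNT(c.id) FROM authors p LEFT JOIN novels c ON c.author_id = p.id GROUP BY p.name

Result:
name    | COUNT(c.id)
--------+------------
Asimov  | 3          
Austen  | 1          
Le Guin | 0          
Tolkien | 3          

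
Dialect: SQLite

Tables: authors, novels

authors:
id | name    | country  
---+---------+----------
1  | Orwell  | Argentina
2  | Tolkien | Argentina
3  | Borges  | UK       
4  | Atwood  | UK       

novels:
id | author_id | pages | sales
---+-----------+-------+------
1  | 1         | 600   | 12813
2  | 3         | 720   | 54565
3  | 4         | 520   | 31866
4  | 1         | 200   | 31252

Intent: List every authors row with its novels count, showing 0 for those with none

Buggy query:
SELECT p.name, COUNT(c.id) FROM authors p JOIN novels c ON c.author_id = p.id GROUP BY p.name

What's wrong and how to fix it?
Bug: An inner join excludes parents with zero children

Fix: Use LEFT JOIN so parents without children still appear (COUNT(c.id) gives 0)

Corrected query:
SELECT p.name, COUNT(c.id) FROM authors p LEFT JOIN novels c ON c.author_id = p.id GROUP BY p.name

Result:
name    | COUNT(c.id)
--------+------------
Atwood  | 1          
Borges  | 1          
Orwell  | 2          
Tolkien | 0          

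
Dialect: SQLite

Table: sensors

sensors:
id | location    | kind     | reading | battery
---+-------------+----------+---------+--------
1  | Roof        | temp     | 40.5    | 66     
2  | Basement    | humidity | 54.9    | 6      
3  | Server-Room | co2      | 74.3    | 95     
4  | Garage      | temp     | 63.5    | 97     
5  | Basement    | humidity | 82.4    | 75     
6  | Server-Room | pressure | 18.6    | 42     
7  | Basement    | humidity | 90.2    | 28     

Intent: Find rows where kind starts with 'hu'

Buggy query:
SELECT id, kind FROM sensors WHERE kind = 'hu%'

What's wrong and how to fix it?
Bug: Wildcards only work with LIKE; '=' treats '%' as a literal character

Fix: Use LIKE for wildcard pattern matching

Corrected query:
SELECT id, kind FROM sensors WHERE kind LIKE 'hu%'

Result:
id | kind    
---+---------
2  | humidity
5  | humidity
7  | humidity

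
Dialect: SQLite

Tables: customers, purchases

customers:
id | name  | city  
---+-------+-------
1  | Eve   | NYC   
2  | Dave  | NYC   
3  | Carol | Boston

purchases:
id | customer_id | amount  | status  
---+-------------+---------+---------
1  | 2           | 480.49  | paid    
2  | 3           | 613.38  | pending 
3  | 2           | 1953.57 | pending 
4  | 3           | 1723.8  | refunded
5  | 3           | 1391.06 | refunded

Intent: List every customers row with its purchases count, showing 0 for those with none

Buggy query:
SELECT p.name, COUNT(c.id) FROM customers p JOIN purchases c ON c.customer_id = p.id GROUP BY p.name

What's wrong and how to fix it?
Bug: INNER JOIN drops customers rows that have no matching purchases rows

Fix: Switch to LEFT JOIN to retain unmatched parent rows

Corrected query:
SELECT p.name, COUNT(c.id) FROM customers p LEFT JOIN purchases c ON c.customer_id = p.id GROUP BY p.name

Result:
name  | COUNT(c.id)
------+------------
Carol | 3          
Dave  | 2          
Eve   | 0          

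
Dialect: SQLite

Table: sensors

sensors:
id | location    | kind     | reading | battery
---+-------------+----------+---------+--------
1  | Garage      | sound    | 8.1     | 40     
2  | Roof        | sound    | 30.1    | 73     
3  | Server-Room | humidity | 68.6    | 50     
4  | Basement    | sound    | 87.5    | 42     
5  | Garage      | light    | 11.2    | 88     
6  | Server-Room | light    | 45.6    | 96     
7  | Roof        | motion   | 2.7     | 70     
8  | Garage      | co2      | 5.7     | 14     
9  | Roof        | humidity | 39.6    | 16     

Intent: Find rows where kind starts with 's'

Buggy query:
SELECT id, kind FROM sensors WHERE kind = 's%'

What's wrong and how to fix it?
Bug: '=' compares the literal string including the % character; pattern matching needs LIKE

Fix: Use LIKE for wildcard pattern matching

Corrected query:
SELECT id, kind FROM sensors WHERE kind LIKE 's%'

Result:
id | kind 
---+------
1  | sound
2  | sound
4  | sound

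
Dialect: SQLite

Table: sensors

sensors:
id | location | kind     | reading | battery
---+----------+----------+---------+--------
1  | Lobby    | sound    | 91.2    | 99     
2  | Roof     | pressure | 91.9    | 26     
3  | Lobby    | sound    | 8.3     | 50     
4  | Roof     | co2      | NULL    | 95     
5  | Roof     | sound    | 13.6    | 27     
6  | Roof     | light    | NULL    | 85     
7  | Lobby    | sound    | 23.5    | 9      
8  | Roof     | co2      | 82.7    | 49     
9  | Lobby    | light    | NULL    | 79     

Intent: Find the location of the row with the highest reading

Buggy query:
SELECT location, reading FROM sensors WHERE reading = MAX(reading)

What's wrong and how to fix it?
Bug: MAX(reading) is an aggregate and cannot be used directly in WHERE

Fix: Use a subquery: WHERE reading = (SELECT MAX(reading) FROM sensors)

Corrected query:
SELECT location, reading FROM sensors WHERE reading = (SELECT MAX(reading) FROM sensors)

Result:
location | reading
---------+--------
Roof     | 91.9   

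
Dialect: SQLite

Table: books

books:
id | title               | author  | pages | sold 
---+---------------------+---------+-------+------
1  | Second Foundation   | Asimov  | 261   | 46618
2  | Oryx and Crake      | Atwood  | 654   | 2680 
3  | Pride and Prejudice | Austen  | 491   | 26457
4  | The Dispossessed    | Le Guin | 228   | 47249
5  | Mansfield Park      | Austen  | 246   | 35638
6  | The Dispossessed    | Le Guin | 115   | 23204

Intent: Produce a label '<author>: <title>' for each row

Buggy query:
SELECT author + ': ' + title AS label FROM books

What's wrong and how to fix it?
Bug: '+' is numeric addition; on text columns SQLite converts them to 0 instead of concatenating

Fix: Use the || operator for string concatenation

Corrected query:
SELECT author || ': ' || title AS label FROM books

Result:
label                      
---------------------------
Asimov: Second Foundation  
Atwood: Oryx and Crake     
Austen: Pride and Prejudice
Le Guin: The Dispossessed  
Austen: Mansfield Park     
Le Guin: The Dispossessed  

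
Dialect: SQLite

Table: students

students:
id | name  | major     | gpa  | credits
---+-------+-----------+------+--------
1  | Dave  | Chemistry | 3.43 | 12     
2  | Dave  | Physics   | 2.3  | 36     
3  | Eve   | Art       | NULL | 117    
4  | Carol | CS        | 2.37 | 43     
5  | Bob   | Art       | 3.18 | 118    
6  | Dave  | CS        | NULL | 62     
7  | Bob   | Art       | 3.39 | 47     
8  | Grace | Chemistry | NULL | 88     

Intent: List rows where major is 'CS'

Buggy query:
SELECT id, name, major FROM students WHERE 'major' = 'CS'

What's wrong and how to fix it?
Bug: Single quotes denote string literals in SQL; the column name is being compared as a constant string

Fix: Remove the quotes around the column name (or use double quotes for an identifier)

Corrected query:
SELECT id, name, major FROM students WHERE major = 'CS'

Result:
id | name  | major
---+-------+------
4  | Carol | CS   
6  | Dave  | CS   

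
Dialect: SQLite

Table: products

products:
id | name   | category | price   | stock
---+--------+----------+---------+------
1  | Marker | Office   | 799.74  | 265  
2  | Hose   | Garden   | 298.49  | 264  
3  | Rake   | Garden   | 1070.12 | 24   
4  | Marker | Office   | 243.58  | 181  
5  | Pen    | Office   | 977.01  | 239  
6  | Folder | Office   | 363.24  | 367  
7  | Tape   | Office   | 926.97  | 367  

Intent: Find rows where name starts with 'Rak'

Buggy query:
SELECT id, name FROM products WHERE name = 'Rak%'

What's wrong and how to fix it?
Bug: '=' compares the literal string including the % character; pattern matching needs LIKE

Fix: Use LIKE for wildcard pattern matching

Corrected query:
SELECT id, name FROM products WHERE name LIKE 'Rak%'

Result:
id | name
---+-----
3  | Rake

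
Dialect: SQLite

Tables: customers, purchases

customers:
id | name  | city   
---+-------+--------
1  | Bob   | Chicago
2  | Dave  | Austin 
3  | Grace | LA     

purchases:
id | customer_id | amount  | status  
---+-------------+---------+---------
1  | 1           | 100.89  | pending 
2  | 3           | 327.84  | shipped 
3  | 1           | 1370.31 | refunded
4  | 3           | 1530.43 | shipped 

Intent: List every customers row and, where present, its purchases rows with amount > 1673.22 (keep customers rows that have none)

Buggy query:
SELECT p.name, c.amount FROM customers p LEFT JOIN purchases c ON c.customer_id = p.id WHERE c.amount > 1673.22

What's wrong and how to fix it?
Bug: Filtering c.amount in WHERE discards the NULL rows produced by LEFT JOIN, turning it into an inner join

Fix: Put 'c.amount > 1673.22' in the JOIN's ON clause instead of WHERE

Corrected query:
SELECT p.name, c.amount FROM customers p LEFT JOIN purchases c ON c.customer_id = p.id AND c.amount > 1673.22

Result:
name  | amount
------+-------
Bob   | NULL  
Dave  | NULL  
Grace | NULL  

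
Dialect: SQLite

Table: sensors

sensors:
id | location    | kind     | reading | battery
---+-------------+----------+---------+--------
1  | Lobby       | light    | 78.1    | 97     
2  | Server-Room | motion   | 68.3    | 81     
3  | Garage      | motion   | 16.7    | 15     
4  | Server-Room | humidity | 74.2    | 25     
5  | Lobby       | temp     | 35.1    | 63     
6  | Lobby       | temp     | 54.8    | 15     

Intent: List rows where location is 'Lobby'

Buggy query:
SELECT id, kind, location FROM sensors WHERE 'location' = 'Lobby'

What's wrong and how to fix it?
Bug: 'location' in single quotes is a string literal, not the column; the comparison is literal-vs-literal and never true

Fix: Reference the column as location without single quotes

Corrected query:
SELECT id, kind, location FROM sensors WHERE location = 'Lobby'

Result:
id | kind  | location
---+-------+---------
1  | light | Lobby   
5  | temp  | Lobby   
6  | temp  | Lobby   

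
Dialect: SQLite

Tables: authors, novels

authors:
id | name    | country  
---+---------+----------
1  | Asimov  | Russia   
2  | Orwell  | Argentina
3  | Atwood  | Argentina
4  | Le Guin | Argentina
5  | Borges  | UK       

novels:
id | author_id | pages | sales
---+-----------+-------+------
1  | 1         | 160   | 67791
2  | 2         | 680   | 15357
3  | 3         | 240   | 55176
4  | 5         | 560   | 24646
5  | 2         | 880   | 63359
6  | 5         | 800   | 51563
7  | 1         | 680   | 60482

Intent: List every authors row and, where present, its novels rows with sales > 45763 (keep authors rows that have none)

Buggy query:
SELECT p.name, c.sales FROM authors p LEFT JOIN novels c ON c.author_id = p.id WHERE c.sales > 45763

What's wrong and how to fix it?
Bug: Filtering c.sales in WHERE discards the NULL rows produced by LEFT JOIN, turning it into an inner join

Fix: Move the right-table condition into the ON clause so unmatched parents are kept

Corrected query:
SELECT p.name, c.sales FROM authors p LEFT JOIN novels c ON c.author_id = p.id AND c.sales > 45763

Result:
name    | sales
--------+------
Asimov  | 60482
Asimov  | 67791
Orwell  | 63359
Atwood  | 55176
Le Guin | NULL 
Borges  | 51563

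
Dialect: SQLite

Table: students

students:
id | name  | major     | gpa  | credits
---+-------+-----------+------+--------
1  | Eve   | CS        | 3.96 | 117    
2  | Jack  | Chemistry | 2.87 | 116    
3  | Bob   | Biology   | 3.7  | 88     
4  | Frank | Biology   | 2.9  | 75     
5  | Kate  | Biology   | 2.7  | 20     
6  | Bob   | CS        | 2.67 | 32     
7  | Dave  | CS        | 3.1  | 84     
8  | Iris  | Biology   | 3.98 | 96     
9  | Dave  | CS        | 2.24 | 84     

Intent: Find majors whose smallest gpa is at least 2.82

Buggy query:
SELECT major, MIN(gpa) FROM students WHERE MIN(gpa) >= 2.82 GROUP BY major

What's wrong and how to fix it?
Bug: MIN() in WHERE is a misuse of aggregate

Fix: Replace WHERE with HAVING after the GROUP BY

Corrected query:
SELECT major, MIN(gpa) FROM students GROUP BY major HAVING MIN(gpa) >= 2.82

Result:
major     | MIN(gpa)
----------+---------
Chemistry | 2.87    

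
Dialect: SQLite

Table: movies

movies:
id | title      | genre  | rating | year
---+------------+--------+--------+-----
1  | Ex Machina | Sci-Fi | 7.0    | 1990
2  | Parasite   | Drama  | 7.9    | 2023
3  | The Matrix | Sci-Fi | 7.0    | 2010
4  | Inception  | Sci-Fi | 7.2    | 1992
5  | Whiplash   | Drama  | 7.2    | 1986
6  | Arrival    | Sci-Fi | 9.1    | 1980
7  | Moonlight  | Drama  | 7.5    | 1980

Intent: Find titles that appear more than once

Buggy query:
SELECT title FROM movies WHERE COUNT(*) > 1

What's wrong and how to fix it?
Bug: COUNT(*) is an aggregate and cannot be used in WHERE

Fix: Group first, then use HAVING for the count condition

Corrected query:
SELECT title FROM movies GROUP BY title HAVING COUNT(*) > 1

Result:
(no rows)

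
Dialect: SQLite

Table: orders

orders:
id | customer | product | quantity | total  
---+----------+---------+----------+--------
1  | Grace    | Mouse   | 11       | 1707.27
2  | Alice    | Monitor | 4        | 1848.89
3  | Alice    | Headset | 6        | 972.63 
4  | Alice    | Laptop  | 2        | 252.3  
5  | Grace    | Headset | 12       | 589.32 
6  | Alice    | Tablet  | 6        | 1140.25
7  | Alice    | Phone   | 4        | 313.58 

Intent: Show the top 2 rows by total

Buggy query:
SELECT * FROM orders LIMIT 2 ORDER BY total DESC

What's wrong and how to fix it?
Bug: LIMIT must come after ORDER BY

Fix: Sort with ORDER BY, then apply LIMIT

Corrected query:
SELECT * FROM orders ORDER BY total DESC LIMIT 2

Result:
id | customer | product | quantity | total  
---+----------+---------+----------+--------
2  | Alice    | Monitor | 4        | 1848.89
1  | Grace    | Mouse   | 11       | 1707.27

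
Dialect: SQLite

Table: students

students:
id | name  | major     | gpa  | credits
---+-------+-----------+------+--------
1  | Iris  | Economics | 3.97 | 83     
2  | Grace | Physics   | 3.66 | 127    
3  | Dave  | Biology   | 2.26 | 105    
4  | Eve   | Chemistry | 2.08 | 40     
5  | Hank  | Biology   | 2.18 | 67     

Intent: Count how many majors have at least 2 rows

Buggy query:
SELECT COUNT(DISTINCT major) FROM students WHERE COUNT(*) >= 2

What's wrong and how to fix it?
Bug: WHERE filters individual rows, not groups, so a group-level COUNT is invalid there

Fix: Group first with HAVING COUNT(*) >= 2, then COUNT the resulting groups

Corrected query:
SELECT COUNT(*) FROM (SELECT major FROM students GROUP BY major HAVING COUNT(*) >= 2)

Result:
COUNT(*)
--------
1       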